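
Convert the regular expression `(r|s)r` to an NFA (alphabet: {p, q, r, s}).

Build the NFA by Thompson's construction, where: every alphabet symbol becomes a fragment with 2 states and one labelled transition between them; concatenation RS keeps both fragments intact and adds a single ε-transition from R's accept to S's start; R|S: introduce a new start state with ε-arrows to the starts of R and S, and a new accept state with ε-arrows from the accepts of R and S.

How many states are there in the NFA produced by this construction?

By structural recursion:
Each of the 3 symbol leaves contributes a 2-state fragment.
  r|s → 6 states
  (r|s)r → 8 states

8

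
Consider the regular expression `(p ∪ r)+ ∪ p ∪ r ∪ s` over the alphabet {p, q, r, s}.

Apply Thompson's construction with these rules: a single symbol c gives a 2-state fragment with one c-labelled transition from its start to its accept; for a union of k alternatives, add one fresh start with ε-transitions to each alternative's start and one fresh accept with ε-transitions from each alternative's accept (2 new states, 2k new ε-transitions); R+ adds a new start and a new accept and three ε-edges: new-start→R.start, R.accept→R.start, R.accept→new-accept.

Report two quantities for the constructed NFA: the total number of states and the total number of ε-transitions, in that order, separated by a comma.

16, 15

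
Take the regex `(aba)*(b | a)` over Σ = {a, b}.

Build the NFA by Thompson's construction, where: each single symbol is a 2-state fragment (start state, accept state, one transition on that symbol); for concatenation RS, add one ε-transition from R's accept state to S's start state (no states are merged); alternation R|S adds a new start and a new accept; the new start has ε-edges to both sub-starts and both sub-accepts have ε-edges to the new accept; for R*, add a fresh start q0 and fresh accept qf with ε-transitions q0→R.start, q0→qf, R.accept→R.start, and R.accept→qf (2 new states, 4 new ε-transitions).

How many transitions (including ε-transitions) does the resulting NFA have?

By structural recursion:
Each of the 5 symbol leaves contributes 1 transition (1 symbol, 0 ε).
  aba = 5 transitions (3 symbol, 2 ε)
  (aba)* = 9 transitions (3 symbol, 6 ε)
  b | a = 6 transitions (2 symbol, 4 ε)
  (aba)*(b | a) = 16 transitions (5 symbol, 11 ε)

16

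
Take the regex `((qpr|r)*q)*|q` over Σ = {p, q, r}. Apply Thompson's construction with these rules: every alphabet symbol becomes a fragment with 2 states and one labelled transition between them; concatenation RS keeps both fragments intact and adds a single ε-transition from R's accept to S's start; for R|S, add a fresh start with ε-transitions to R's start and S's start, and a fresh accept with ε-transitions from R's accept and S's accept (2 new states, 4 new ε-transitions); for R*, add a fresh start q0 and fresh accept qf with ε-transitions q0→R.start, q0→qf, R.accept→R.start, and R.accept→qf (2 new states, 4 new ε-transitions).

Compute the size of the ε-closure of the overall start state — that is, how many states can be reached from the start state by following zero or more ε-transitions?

Work bottom-up. For each fragment F, track |ε-closure(F.start)| and whether F's accept lies in that closure (i.e. whether F accepts ε). A single-symbol fragment has closure size 1 and does not accept ε.
  qpr → C equals the left operand's closure size = 1 (its accept is not ε-reachable, so the closure stops there)
  qpr|r → C = 1 + 1 + 1 = 3 (the new accept is not ε-reachable since no branch accepts ε)
  (qpr|r)* → C = 1 (new start) + 3 (body) + 1 (new accept) = 5
  (qpr|r)*q → C = 5 + 1 = 6 (closure spills across the concat boundary because the left factor accepts ε)
  ((qpr|r)*q)* → C = 1 (new start) + 6 (body) + 1 (new accept) = 8
  ((qpr|r)*q)*|q → C = 1 (new start) + (8 + 1) + 1 (new accept, since some branch ε-reaches its own accept) = 11

11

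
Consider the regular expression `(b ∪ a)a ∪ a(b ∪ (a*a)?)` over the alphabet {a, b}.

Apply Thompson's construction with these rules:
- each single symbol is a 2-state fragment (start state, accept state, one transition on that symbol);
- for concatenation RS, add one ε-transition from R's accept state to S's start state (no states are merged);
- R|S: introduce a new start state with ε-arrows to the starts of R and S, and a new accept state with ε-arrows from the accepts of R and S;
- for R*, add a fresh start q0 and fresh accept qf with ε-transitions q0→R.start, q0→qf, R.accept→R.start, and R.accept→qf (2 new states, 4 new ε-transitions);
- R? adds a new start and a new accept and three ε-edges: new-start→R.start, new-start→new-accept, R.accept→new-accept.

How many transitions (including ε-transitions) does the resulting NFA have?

29

Recursing over subexpressions:
Each of the 7 symbol leaves contributes 1 transition (1 symbol, 0 ε).
  b ∪ a = 6 transitions (2 symbol, 4 ε)
  (b ∪ a)a = 8 transitions (3 symbol, 5 ε)
  a* = 5 transitions (1 symbol, 4 ε)
  a*a = 7 transitions (2 symbol, 5 ε)
  (a*a)? = 10 transitions (2 symbol, 8 ε)
  b ∪ (a*a)? = 15 transitions (3 symbol, 12 ε)
  a(b ∪ (a*a)?) = 17 transitions (4 symbol, 13 ε)
  (b ∪ a)a ∪ a(b ∪ (a*a)?) = 29 transitions (7 symbol, 22 ε)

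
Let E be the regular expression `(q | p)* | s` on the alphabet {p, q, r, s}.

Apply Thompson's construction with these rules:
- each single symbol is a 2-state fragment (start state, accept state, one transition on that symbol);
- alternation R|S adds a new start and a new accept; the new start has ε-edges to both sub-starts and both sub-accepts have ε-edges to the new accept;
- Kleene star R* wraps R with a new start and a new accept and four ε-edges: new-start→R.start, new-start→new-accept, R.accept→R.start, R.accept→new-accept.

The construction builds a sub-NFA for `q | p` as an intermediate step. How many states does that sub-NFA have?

6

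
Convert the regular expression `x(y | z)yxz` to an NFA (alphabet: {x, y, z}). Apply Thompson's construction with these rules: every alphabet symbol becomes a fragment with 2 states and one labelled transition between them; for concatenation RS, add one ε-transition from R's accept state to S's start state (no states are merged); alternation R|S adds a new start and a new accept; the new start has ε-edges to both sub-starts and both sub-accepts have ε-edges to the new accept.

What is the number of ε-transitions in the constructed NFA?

8

Bottom-up over the parse tree:
Each of the 6 symbol leaves contributes 0 ε-transitions.
  y | z — 4 ε-transitions
  x(y | z)yxz — 8 ε-transitions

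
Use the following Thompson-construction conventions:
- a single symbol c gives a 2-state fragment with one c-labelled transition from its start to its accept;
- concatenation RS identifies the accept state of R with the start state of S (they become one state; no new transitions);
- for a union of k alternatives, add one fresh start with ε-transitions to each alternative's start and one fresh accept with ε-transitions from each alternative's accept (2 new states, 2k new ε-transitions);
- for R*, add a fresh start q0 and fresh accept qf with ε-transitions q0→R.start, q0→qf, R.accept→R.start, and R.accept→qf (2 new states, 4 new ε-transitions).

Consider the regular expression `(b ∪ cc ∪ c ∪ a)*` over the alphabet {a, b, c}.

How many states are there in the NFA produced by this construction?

13

By structural recursion:
Each of the 5 symbol leaves contributes a 2-state fragment.
  cc → 3 states
  b ∪ cc ∪ c ∪ a → 11 states
  (b ∪ cc ∪ c ∪ a)* → 13 states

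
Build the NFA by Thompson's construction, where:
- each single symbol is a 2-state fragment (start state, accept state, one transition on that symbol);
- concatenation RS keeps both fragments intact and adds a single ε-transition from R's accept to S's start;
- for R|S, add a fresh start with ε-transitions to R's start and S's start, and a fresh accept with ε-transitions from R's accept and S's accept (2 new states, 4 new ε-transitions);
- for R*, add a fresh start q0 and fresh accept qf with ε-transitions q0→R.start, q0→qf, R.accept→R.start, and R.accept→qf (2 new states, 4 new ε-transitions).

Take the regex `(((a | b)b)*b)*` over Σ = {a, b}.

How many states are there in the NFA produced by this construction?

14

Bottom-up over the parse tree:
Each of the 4 symbol leaves contributes a 2-state fragment.
  a | b = 6 states
  (a | b)b = 8 states
  ((a | b)b)* = 10 states
  ((a | b)b)*b = 12 states
  (((a | b)b)*b)* = 14 states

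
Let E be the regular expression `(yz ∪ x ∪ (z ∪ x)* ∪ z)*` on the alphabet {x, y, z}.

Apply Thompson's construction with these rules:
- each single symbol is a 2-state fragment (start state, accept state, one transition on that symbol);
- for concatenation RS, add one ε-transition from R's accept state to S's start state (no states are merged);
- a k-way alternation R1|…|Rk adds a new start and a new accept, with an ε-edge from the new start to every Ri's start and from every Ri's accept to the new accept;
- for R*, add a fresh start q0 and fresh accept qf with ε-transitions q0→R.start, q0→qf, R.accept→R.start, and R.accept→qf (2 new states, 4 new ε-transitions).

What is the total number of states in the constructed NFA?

Bottom-up over the parse tree:
Each of the 6 symbol leaves contributes a 2-state fragment.
  yz = 4 states
  z ∪ x = 6 states
  (z ∪ x)* = 8 states
  yz ∪ x ∪ (z ∪ x)* ∪ z = 18 states
  (yz ∪ x ∪ (z ∪ x)* ∪ z)* = 20 states

20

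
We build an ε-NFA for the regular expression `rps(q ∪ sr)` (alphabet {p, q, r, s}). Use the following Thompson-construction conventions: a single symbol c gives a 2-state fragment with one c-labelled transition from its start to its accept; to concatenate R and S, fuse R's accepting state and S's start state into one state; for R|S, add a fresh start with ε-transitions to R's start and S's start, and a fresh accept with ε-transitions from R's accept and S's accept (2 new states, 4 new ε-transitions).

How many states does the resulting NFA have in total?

By structural recursion:
Each of the 6 symbol leaves contributes a 2-state fragment.
  sr : 3 states
  q ∪ sr : 7 states
  rps(q ∪ sr) : 10 states

10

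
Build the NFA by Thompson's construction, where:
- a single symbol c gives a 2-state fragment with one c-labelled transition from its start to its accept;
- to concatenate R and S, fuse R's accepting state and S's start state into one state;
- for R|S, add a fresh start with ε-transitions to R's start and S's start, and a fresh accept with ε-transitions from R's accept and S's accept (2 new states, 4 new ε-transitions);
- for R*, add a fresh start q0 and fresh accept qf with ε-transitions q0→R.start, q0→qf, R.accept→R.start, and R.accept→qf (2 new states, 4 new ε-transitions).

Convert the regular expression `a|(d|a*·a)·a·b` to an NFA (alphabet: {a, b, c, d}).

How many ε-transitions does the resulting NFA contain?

12

Building bottom-up:
Each of the 6 symbol leaves contributes 0 ε-transitions.
  a* = 4 ε-transitions
  a*·a = 4 ε-transitions
  d|a*·a = 8 ε-transitions
  (d|a*·a)·a·b = 8 ε-transitions
  a|(d|a*·a)·a·b = 12 ε-transitions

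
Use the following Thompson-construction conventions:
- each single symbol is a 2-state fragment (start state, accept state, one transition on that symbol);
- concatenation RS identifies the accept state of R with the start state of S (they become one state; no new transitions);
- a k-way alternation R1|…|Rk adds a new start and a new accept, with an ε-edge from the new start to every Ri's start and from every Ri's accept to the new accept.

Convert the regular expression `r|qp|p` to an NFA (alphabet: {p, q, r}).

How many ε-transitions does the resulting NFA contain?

6

Per subexpression:
Each of the 4 symbol leaves contributes 0 ε-transitions.
  qp → 0 ε-transitions
  r|qp|p → 6 ε-transitions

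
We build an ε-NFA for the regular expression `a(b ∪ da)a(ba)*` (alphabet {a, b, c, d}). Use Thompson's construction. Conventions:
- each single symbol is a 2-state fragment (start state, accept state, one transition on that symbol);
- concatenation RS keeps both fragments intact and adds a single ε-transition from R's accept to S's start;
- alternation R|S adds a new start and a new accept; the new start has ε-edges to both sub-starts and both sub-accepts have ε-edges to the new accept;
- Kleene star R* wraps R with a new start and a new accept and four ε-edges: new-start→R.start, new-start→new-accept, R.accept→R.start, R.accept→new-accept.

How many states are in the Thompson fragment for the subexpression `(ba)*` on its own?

Fragment for `(ba)*`:
Each of the 2 symbol leaves contributes a 2-state fragment.
  ba = 4 states
  (ba)* = 6 states

6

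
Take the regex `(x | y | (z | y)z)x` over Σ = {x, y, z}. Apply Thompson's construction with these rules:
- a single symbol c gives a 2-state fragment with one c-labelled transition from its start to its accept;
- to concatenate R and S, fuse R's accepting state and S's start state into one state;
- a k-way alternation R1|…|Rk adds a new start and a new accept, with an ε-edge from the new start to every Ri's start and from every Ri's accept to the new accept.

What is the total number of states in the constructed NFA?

Building bottom-up:
Each of the 6 symbol leaves contributes a 2-state fragment.
  z | y — 6 states
  (z | y)z — 7 states
  x | y | (z | y)z — 13 states
  (x | y | (z | y)z)x — 14 states

14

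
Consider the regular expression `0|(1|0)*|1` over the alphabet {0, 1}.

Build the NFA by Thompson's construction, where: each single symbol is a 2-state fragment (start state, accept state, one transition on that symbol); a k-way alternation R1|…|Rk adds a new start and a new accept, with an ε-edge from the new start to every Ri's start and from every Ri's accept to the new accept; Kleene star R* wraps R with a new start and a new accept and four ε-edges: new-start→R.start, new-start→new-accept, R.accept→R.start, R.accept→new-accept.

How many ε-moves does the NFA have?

14

By structural recursion:
Each of the 4 symbol leaves contributes 0 ε-transitions.
  1|0 : 4 ε-transitions
  (1|0)* : 8 ε-transitions
  0|(1|0)*|1 : 14 ε-transitions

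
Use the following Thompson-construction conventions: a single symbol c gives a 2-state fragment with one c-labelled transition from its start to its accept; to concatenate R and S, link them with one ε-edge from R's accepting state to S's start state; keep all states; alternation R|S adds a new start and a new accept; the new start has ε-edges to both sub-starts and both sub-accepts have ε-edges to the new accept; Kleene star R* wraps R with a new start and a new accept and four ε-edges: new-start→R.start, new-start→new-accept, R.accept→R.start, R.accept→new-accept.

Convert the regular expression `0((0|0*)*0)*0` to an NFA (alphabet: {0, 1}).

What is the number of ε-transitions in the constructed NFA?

19

Building bottom-up:
Each of the 5 symbol leaves contributes 0 ε-transitions.
  0* → 4 ε-transitions
  0|0* → 8 ε-transitions
  (0|0*)* → 12 ε-transitions
  (0|0*)*0 → 13 ε-transitions
  ((0|0*)*0)* → 17 ε-transitions
  0((0|0*)*0)*0 → 19 ε-transitions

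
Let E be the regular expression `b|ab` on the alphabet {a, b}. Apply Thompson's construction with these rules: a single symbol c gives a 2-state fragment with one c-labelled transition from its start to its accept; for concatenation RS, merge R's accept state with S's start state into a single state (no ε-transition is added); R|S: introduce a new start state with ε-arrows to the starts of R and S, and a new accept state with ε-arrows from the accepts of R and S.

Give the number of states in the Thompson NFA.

Per subexpression:
Each of the 3 symbol leaves contributes a 2-state fragment.
  ab — 3 states
  b|ab — 7 states

7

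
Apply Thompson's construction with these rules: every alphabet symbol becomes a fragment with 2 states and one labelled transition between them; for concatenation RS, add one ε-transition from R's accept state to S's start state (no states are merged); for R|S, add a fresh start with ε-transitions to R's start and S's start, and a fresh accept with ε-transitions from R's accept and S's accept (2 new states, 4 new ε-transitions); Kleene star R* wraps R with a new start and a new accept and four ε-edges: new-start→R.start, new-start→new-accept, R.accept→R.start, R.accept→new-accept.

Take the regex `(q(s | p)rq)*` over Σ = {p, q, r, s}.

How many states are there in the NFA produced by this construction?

14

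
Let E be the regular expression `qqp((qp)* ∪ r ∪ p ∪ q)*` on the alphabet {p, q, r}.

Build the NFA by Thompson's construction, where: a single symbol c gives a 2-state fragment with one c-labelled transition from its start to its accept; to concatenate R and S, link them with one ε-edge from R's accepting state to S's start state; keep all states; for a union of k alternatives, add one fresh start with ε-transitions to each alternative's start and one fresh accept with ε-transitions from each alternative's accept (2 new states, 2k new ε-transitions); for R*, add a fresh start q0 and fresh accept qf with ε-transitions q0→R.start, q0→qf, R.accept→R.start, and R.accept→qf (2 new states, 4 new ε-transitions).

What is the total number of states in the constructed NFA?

22

By structural recursion:
Each of the 8 symbol leaves contributes a 2-state fragment.
  qp : 4 states
  (qp)* : 6 states
  (qp)* ∪ r ∪ p ∪ q : 14 states
  ((qp)* ∪ r ∪ p ∪ q)* : 16 states
  qqp((qp)* ∪ r ∪ p ∪ q)* : 22 states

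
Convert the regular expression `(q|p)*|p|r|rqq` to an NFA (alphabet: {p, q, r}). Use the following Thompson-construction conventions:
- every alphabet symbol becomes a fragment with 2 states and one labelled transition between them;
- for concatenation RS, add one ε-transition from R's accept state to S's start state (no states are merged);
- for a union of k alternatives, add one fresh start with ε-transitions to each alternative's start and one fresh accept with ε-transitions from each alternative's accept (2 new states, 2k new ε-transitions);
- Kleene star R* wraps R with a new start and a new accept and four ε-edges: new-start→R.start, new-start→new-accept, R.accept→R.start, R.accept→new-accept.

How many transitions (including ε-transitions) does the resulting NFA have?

25

Building bottom-up:
Each of the 7 symbol leaves contributes 1 transition (1 symbol, 0 ε).
  q|p = 6 transitions (2 symbol, 4 ε)
  (q|p)* = 10 transitions (2 symbol, 8 ε)
  rqq = 5 transitions (3 symbol, 2 ε)
  (q|p)*|p|r|rqq = 25 transitions (7 symbol, 18 ε)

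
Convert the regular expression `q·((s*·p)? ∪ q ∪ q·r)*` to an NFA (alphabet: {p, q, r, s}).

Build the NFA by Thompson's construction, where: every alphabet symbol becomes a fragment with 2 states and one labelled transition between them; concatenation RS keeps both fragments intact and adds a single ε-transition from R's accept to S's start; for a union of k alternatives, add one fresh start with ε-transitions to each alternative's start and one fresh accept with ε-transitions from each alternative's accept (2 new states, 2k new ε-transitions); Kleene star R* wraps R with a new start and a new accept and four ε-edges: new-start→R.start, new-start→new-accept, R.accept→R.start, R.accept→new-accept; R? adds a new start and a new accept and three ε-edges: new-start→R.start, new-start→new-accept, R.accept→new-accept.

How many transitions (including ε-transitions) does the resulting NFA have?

Recursing over subexpressions:
Each of the 6 symbol leaves contributes 1 transition (1 symbol, 0 ε).
  s* → 5 transitions (1 symbol, 4 ε)
  s*·p → 7 transitions (2 symbol, 5 ε)
  (s*·p)? → 10 transitions (2 symbol, 8 ε)
  q·r → 3 transitions (2 symbol, 1 ε)
  (s*·p)? ∪ q ∪ q·r → 20 transitions (5 symbol, 15 ε)
  ((s*·p)? ∪ q ∪ q·r)* → 24 transitions (5 symbol, 19 ε)
  q·((s*·p)? ∪ q ∪ q·r)* → 26 transitions (6 symbol, 20 ε)

26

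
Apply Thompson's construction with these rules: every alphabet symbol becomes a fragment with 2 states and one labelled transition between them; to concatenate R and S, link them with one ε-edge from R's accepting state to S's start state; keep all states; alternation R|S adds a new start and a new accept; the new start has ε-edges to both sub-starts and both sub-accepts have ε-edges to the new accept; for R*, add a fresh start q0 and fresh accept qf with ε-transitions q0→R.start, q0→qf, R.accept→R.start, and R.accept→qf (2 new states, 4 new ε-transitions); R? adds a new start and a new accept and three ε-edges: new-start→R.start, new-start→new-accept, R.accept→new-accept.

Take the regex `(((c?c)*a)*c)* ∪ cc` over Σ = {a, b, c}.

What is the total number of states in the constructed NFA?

22

By structural recursion:
Each of the 6 symbol leaves contributes a 2-state fragment.
  c? — 4 states
  c?c — 6 states
  (c?c)* — 8 states
  (c?c)*a — 10 states
  ((c?c)*a)* — 12 states
  ((c?c)*a)*c — 14 states
  (((c?c)*a)*c)* — 16 states
  cc — 4 states
  (((c?c)*a)*c)* ∪ cc — 22 states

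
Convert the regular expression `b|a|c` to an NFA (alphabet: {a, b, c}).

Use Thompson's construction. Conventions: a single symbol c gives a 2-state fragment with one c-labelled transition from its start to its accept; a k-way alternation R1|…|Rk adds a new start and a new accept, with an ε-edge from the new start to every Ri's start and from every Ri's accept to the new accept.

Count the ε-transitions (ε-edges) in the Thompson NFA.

Bottom-up over the parse tree:
Each of the 3 symbol leaves contributes 0 ε-transitions.
  b|a|c — 6 ε-transitions

6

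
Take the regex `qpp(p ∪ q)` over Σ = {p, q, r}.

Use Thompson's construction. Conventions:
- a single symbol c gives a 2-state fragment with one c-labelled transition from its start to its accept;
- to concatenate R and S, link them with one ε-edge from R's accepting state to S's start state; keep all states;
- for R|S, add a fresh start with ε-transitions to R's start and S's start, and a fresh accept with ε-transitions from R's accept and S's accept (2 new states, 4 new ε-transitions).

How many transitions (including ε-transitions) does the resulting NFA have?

12

Bottom-up over the parse tree:
Each of the 5 symbol leaves contributes 1 transition (1 symbol, 0 ε).
  p ∪ q → 6 transitions (2 symbol, 4 ε)
  qpp(p ∪ q) → 12 transitions (5 symbol, 7 ε)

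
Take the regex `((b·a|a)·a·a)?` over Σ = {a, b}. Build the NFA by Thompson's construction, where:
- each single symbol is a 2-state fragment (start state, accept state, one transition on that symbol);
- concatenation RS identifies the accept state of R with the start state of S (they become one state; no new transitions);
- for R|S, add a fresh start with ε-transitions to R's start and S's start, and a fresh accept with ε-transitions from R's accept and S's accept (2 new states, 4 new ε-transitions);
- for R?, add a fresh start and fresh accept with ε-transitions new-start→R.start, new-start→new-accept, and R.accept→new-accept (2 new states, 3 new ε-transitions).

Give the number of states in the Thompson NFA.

Bottom-up over the parse tree:
Each of the 5 symbol leaves contributes a 2-state fragment.
  b·a — 3 states
  b·a|a — 7 states
  (b·a|a)·a·a — 9 states
  ((b·a|a)·a·a)? — 11 states

11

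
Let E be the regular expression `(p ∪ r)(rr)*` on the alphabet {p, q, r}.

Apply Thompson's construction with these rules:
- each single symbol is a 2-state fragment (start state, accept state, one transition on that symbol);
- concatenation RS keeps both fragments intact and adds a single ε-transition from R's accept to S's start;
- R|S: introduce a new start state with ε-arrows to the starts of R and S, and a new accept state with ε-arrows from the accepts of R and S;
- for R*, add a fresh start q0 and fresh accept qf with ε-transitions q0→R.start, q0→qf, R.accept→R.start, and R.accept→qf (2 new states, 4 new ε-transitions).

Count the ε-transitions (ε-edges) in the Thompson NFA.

Recursing over subexpressions:
Each of the 4 symbol leaves contributes 0 ε-transitions.
  p ∪ r : 4 ε-transitions
  rr : 1 ε-transition
  (rr)* : 5 ε-transitions
  (p ∪ r)(rr)* : 10 ε-transitions

10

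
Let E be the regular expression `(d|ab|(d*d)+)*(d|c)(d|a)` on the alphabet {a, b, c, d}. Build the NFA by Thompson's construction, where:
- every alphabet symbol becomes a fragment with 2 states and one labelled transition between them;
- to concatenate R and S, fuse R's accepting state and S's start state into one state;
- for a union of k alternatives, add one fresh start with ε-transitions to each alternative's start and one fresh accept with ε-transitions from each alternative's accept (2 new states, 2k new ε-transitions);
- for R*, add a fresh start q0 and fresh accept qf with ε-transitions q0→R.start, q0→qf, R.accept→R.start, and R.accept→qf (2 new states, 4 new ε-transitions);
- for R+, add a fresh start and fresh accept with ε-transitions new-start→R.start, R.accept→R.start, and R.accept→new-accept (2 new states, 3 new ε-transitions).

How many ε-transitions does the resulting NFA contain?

Recursing over subexpressions:
Each of the 9 symbol leaves contributes 0 ε-transitions.
  ab = 0 ε-transitions
  d* = 4 ε-transitions
  d*d = 4 ε-transitions
  (d*d)+ = 7 ε-transitions
  d|ab|(d*d)+ = 13 ε-transitions
  (d|ab|(d*d)+)* = 17 ε-transitions
  d|c = 4 ε-transitions
  d|a = 4 ε-transitions
  (d|ab|(d*d)+)*(d|c)(d|a) = 25 ε-transitions

25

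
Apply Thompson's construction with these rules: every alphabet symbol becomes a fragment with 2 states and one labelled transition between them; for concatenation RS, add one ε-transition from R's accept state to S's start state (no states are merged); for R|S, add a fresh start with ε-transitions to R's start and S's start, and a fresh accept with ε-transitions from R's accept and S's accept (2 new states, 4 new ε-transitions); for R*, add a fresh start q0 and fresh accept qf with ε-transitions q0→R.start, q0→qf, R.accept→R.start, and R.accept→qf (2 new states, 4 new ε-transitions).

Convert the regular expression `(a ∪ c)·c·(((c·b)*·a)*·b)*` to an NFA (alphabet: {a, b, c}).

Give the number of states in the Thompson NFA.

Building bottom-up:
Each of the 7 symbol leaves contributes a 2-state fragment.
  a ∪ c — 6 states
  c·b — 4 states
  (c·b)* — 6 states
  (c·b)*·a — 8 states
  ((c·b)*·a)* — 10 states
  ((c·b)*·a)*·b — 12 states
  (((c·b)*·a)*·b)* — 14 states
  (a ∪ c)·c·(((c·b)*·a)*·b)* — 22 states

22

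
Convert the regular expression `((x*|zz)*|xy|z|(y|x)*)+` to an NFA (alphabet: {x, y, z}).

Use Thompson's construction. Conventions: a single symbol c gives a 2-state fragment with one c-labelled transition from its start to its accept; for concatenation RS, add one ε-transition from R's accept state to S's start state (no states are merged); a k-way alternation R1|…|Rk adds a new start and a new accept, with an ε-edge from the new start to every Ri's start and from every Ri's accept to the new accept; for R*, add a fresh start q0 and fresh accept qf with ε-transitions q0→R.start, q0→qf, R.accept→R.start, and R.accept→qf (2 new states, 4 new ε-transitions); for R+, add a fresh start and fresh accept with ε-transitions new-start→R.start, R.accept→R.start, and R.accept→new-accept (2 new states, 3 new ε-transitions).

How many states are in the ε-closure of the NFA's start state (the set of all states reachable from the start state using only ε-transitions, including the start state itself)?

Let C(F) = |ε-closure(F.start)| within fragment F, and note whether F accepts ε. Symbol fragments have C = 1 and do not accept ε. Then:
  x* → the star's fresh start ε-reaches both the body's start and the fresh accept: C = 2 + 1 = 3
  zz → C equals the left operand's closure size = 1 (its accept is not ε-reachable, so the closure stops there)
  x*|zz → C = 1 (new start) + (3 + 1) + 1 (new accept, since some branch ε-reaches its own accept) = 6
  (x*|zz)* → C = 1 (new start) + 6 (body) + 1 (new accept) = 8
  xy → same as the first factor's closure: C = 1
  y|x → new start ε-reaches every alternative's start; none of them accept ε, so the new accept is not reached: C = 1 + 1 + 1 = 3
  (y|x)* → the star's fresh start ε-reaches both the body's start and the fresh accept: C = 2 + 3 = 5
  (x*|zz)*|xy|z|(y|x)* → new start ε-reaches every alternative's start; at least one alternative accepts ε, so the union's new accept is reached too: C = 1 + 8 + 1 + 1 + 5 + 1 = 17
  ((x*|zz)*|xy|z|(y|x)*)+ → new start ε-reaches the body's start; the body's accept is ε-reachable, so the new accept is too: C = 1 + 17 + 1 = 19

19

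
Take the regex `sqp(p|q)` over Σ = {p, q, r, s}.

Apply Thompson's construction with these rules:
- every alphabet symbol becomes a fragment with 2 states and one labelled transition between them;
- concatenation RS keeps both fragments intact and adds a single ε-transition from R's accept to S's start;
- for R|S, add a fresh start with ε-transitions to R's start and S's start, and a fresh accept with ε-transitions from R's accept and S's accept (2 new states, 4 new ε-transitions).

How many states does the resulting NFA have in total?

12

Building bottom-up:
Each of the 5 symbol leaves contributes a 2-state fragment.
  p|q = 6 states
  sqp(p|q) = 12 states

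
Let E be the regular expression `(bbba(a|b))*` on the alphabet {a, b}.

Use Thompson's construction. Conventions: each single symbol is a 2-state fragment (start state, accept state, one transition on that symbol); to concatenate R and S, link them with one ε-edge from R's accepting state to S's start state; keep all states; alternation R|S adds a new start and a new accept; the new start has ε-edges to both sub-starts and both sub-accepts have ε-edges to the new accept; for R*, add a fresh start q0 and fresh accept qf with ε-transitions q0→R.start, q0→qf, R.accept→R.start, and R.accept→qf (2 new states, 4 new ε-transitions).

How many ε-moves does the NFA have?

12

By structural recursion:
Each of the 6 symbol leaves contributes 0 ε-transitions.
  a|b = 4 ε-transitions
  bbba(a|b) = 8 ε-transitions
  (bbba(a|b))* = 12 ε-transitions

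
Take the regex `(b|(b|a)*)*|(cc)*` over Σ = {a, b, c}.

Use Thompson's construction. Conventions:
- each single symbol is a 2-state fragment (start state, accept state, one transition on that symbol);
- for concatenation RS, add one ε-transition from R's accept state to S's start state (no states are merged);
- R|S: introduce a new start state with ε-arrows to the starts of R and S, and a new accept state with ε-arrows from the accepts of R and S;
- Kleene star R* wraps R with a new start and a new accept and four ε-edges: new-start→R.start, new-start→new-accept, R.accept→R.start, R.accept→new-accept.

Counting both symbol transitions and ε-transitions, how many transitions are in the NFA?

Building bottom-up:
Each of the 5 symbol leaves contributes 1 transition (1 symbol, 0 ε).
  b|a — 6 transitions (2 symbol, 4 ε)
  (b|a)* — 10 transitions (2 symbol, 8 ε)
  b|(b|a)* — 15 transitions (3 symbol, 12 ε)
  (b|(b|a)*)* — 19 transitions (3 symbol, 16 ε)
  cc — 3 transitions (2 symbol, 1 ε)
  (cc)* — 7 transitions (2 symbol, 5 ε)
  (b|(b|a)*)*|(cc)* — 30 transitions (5 symbol, 25 ε)

30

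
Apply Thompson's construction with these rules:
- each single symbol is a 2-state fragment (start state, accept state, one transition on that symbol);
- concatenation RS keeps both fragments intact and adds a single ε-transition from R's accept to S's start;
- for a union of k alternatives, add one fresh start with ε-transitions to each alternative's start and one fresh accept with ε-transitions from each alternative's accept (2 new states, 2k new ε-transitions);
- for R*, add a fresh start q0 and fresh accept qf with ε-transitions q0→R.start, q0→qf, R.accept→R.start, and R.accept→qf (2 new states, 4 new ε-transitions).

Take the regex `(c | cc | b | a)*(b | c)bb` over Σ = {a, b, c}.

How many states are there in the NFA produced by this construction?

24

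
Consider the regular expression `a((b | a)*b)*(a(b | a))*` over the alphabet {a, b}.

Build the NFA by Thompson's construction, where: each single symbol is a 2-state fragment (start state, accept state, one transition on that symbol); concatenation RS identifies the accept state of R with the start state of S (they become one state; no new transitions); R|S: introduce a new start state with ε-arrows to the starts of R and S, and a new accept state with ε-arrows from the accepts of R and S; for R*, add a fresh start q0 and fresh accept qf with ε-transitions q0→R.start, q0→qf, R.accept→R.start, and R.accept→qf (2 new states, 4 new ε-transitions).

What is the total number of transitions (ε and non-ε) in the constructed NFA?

27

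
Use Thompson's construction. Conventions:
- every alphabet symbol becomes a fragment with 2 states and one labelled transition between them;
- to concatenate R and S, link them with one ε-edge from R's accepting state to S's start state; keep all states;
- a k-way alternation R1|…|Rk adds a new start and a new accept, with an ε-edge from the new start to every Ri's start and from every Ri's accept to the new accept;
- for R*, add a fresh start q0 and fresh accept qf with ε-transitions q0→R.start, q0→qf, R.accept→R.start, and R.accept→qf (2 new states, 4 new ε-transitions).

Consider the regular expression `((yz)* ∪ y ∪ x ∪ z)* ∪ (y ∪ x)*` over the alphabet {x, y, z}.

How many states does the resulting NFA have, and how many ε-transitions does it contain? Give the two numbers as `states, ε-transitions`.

26, 29

Building bottom-up:
Each of the 7 symbol leaves contributes 2 states and 0 ε-transitions.
  yz — 4 states, 1 ε-transition
  (yz)* — 6 states, 5 ε-transitions
  (yz)* ∪ y ∪ x ∪ z — 14 states, 13 ε-transitions
  ((yz)* ∪ y ∪ x ∪ z)* — 16 states, 17 ε-transitions
  y ∪ x — 6 states, 4 ε-transitions
  (y ∪ x)* — 8 states, 8 ε-transitions
  ((yz)* ∪ y ∪ x ∪ z)* ∪ (y ∪ x)* — 26 states, 29 ε-transitions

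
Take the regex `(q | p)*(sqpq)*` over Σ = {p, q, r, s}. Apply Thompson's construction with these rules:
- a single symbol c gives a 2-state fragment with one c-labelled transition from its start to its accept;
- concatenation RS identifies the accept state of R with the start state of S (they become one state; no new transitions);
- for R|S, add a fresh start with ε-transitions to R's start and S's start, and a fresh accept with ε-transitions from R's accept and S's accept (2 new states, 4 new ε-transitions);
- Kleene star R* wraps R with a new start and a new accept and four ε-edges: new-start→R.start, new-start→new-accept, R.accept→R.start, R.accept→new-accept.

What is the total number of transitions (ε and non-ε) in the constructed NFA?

18

Building bottom-up:
Each of the 6 symbol leaves contributes 1 transition (1 symbol, 0 ε).
  q | p → 6 transitions (2 symbol, 4 ε)
  (q | p)* → 10 transitions (2 symbol, 8 ε)
  sqpq → 4 transitions (4 symbol, 0 ε)
  (sqpq)* → 8 transitions (4 symbol, 4 ε)
  (q | p)*(sqpq)* → 18 transitions (6 symbol, 12 ε)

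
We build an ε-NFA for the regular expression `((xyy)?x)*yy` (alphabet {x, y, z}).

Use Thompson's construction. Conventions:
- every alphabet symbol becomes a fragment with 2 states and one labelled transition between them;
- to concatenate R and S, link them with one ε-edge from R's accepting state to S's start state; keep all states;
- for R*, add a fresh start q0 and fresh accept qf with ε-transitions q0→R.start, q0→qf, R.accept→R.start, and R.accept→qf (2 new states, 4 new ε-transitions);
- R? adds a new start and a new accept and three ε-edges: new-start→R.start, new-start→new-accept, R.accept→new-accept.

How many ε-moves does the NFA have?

12

By structural recursion:
Each of the 6 symbol leaves contributes 0 ε-transitions.
  xyy = 2 ε-transitions
  (xyy)? = 5 ε-transitions
  (xyy)?x = 6 ε-transitions
  ((xyy)?x)* = 10 ε-transitions
  ((xyy)?x)*yy = 12 ε-transitions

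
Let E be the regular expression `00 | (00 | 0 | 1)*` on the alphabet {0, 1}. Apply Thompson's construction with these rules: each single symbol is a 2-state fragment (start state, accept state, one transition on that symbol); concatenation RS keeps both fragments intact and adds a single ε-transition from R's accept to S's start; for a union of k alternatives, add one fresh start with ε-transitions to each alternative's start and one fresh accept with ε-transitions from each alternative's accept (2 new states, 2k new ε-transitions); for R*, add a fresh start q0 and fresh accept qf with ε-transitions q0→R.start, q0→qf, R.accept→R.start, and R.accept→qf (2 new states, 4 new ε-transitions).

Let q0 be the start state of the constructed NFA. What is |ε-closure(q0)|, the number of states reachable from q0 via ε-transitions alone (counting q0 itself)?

9

Let C(F) = |ε-closure(F.start)| within fragment F, and note whether F accepts ε. Symbol fragments have C = 1 and do not accept ε. Then:
  00 : C equals the left operand's closure size = 1 (its accept is not ε-reachable, so the closure stops there)
  00 : C equals the left operand's closure size = 1 (its accept is not ε-reachable, so the closure stops there)
  00 | 0 | 1 : C = 1 + 1 + 1 + 1 = 4 (the new accept is not ε-reachable since no branch accepts ε)
  (00 | 0 | 1)* : new start has ε-edges to the inner start and to the new accept, so C = 2 + 4 = 6
  00 | (00 | 0 | 1)* : C = 1 (new start) + (1 + 6) + 1 (new accept, since some branch ε-reaches its own accept) = 9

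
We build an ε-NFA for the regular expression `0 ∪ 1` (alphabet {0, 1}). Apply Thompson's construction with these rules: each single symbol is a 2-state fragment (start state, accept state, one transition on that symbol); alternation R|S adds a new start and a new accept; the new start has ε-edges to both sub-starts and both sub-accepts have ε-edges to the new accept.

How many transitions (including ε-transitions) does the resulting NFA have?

6

Recursing over subexpressions:
Each of the 2 symbol leaves contributes 1 transition (1 symbol, 0 ε).
  0 ∪ 1 → 6 transitions (2 symbol, 4 ε)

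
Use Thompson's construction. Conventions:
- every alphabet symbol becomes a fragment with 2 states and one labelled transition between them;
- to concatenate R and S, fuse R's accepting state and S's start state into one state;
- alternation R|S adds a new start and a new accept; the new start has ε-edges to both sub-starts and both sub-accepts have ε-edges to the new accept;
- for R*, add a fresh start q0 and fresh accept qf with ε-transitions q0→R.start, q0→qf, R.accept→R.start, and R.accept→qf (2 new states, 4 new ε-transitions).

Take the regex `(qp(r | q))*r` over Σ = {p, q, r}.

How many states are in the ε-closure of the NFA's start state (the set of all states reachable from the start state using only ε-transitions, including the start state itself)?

3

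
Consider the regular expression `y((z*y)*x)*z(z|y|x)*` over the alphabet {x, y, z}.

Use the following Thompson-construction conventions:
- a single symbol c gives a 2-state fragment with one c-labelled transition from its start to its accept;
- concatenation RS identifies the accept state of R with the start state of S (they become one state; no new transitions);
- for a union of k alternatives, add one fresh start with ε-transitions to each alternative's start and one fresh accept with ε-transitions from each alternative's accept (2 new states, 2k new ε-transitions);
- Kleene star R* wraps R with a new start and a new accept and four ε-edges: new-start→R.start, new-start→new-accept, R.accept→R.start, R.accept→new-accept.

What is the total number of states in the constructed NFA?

Bottom-up over the parse tree:
Each of the 8 symbol leaves contributes a 2-state fragment.
  z* : 4 states
  z*y : 5 states
  (z*y)* : 7 states
  (z*y)*x : 8 states
  ((z*y)*x)* : 10 states
  z|y|x : 8 states
  (z|y|x)* : 10 states
  y((z*y)*x)*z(z|y|x)* : 21 states

21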